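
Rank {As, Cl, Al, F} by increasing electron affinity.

F is in period 2, group 17; Al is in period 3, group 13; Cl is in period 3, group 17; As is in period 4, group 15.
Adding an electron releases more energy for atoms nearer the top right (short of the noble gases).
These span different periods and groups, so the two trends combine.
As > Al: the two effects oppose for this pair; the across-period effect wins (78 vs 42 kJ/mol).
F > As: both effects reinforce here, so F is clearly the higher of the two.
Cl > F: this pair runs against the simple trend — see the exception note.
Note the exception: Cl has a higher electron affinity than F, contrary to the simple trend — F's small 2p subshell makes the incoming electron feel strong e⁻–e⁻ repulsion, so Cl actually releases more energy on gaining an electron.
For reference (kJ/mol): F 328, Al 42, Cl 349, As 78.
So from lowest to highest: Al < As < F < Cl.

Al < As < F < Cl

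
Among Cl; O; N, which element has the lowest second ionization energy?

Cl

Consider each +1 ion: Cl⁺ still has 6 valence electrons; O⁺ still has 5 valence electrons; N⁺ still has 4 valence electrons.
All are still removing valence electrons, so compare the +1 ions as you would atoms: IE_2 generally rises across a period (higher Z_eff) and falls down a group (larger shell), subject to the usual subshell exceptions.
Valence configurations: Cl⁺ [Ne]3s²3p⁴, O⁺ [He]2s²2p³, N⁺ [He]2s²2p².
The numbers (kJ/mol): Cl 2298, O 3388, N 2856.
So the second ionization energies run Cl < N < O.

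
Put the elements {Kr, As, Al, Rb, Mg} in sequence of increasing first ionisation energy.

Rb < Al < Mg < As < Kr

Across a period the outer electron is held more tightly (higher IE₁); down a group it sits in a higher shell, more shielded, and comes off more easily.
Here both period and group differ, so the two effects have to be weighed against each other.
Al > Rb: both effects reinforce here, so Al is clearly the higher of the two.
Mg > Al: this pair runs against the simple trend — see the exception note.
As > Mg: period and group pull opposite ways; the across-period shift dominates (947 vs 738 kJ/mol).
Kr > As: Kr lies to the right of As in period 4, so the across-period effect alone puts Kr higher.
Note the exception: Mg has a higher first ionization energy than Al, contrary to the simple trend — Al's single 3p electron is easier to remove than one from Mg's filled 3s².
For reference (kJ/mol): Mg 738, Al 578, As 947, Kr 1351, Rb 403.
So from lowest to highest: Rb < Al < Mg < As < Kr.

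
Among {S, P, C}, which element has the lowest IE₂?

P

The second ionization energy removes an electron from the +1 ion. For each element: S⁺ still has 5 valence electrons; P⁺ still has 4 valence electrons; C⁺ still has 3 valence electrons.
All are still removing valence electrons, so compare the +1 ions as you would atoms: IE_2 generally rises across a period (higher Z_eff) and falls down a group (larger shell), subject to the usual subshell exceptions.
Valence configurations: S⁺ [Ne]3s²3p³, P⁺ [Ne]3s²3p², C⁺ [He]2s²2p¹.
Tabulated IE_2 (kJ/mol): S 2252, P 1907, C 2353.
Overall IE_2 order: P < S < C.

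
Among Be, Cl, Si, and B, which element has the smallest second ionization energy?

Si

The second ionization energy removes an electron from the +1 ion. For each element: Be⁺ still has 1 valence electron; Cl⁺ still has 6 valence electrons; Si⁺ still has 3 valence electrons; B⁺ still has 2 valence electrons.
All are still removing valence electrons, so compare the +1 ions as you would atoms: IE_2 generally rises across a period (higher Z_eff) and falls down a group (larger shell), subject to the usual subshell exceptions.
Valence configurations: Be⁺ [He]2s¹, Cl⁺ [Ne]3s²3p⁴, Si⁺ [Ne]3s²3p¹, B⁺ [He]2s².
Approximate IE_2 values (kJ/mol): Be 1757, Cl 2298, Si 1577, B 2427.
Overall IE_2 order: Si < Be < Cl < B.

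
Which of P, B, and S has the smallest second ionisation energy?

After 1 electron has been removed, what remains? P⁺ still has 4 valence electrons; B⁺ still has 2 valence electrons; S⁺ still has 5 valence electrons.
All are still removing valence electrons, so compare the +1 ions as you would atoms: IE_2 generally rises across a period (higher Z_eff) and falls down a group (larger shell), subject to the usual subshell exceptions.
Valence configurations: P⁺ [Ne]3s²3p², B⁺ [He]2s², S⁺ [Ne]3s²3p³.
Tabulated IE_2 (kJ/mol): P 1907, B 2427, S 2252.
Overall IE_2 order: P < S < B.

P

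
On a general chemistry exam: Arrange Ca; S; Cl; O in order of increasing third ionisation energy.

S < Cl < Ca < O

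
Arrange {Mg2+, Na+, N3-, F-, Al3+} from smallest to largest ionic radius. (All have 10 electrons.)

Al3+ < Mg2+ < Na+ < F- < N3-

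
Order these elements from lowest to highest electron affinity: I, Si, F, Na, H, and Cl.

Na < H < Si < I < F < Cl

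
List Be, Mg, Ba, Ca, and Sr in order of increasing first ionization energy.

Across a period the outer electron is held more tightly (higher IE₁); down a group it sits in a higher shell, more shielded, and comes off more easily.
All are in group 2, so first ionization energy increases up the group.
So from lowest to highest: Ba < Sr < Ca < Mg < Be.

Ba < Sr < Ca < Mg < Be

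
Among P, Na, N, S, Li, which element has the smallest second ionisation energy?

The second ionization energy removes an electron from the +1 ion. For each element: P⁺ still has 4 valence electrons; Na⁺ is the bare [Ne] core; N⁺ still has 4 valence electrons; S⁺ still has 5 valence electrons; Li⁺ is the bare [He] core.
Pulling an electron out of a noble-gas core costs far more than removing a remaining valence electron, so Na and Li sit at the high end of IE_2.
Valence configurations: P⁺ [Ne]3s²3p², N⁺ [He]2s²2p², S⁺ [Ne]3s²3p³.
Tabulated IE_2 (kJ/mol): P 1907, Na 4562, N 2856, S 2252, Li 7298.
Overall IE_2 order: P < S < N < Na < Li.

P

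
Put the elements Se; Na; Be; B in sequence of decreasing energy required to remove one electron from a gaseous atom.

Se > Be > B > Na

Be is in period 2, group 2; B is in period 2, group 13; Na is in period 3, group 1; Se is in period 4, group 16.
Across a period the outer electron is held more tightly (higher IE₁); down a group it sits in a higher shell, more shielded, and comes off more easily.
Here both period and group differ, so the two effects have to be weighed against each other.
B > Na: both effects reinforce here, so B is clearly the higher of the two.
Be > B: this pair runs against the simple trend — see the exception note.
Se > Be: period and group pull opposite ways; the across-period shift dominates (941 vs 900 kJ/mol).
Note the exception: Be has a higher first ionization energy than B, contrary to the simple trend — removing B's lone 2p electron is easier than breaking Be's filled 2s².
Tabulated first ionization energy (kJ/mol): Be 900, B 801, Na 496, Se 941.
So from highest to lowest: Se > Be > B > Na.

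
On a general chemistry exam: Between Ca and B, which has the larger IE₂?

B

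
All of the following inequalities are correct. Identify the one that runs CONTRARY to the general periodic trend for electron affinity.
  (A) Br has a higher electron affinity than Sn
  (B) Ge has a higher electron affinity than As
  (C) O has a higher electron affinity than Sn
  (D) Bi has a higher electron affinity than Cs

The general trend: electron affinity increases across a period and decreases down a group.
(A) Br (period 4, group 17) vs Sn (period 5, group 14): the stated order agrees with the simple trend.
(B) Ge (period 4, group 14) vs As (period 4, group 15): the stated order contradicts the simple trend.
(C) O (period 2, group 16) vs Sn (period 5, group 14): the stated order agrees with the simple trend.
(D) Bi (period 6, group 15) vs Cs (period 6, group 1): the stated order agrees with the simple trend.
The exception is (B): adding an electron to As's half-filled 4p³ is unfavourable, so Ge (4p²) has the more exothermic EA.

(B)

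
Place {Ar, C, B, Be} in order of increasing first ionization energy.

Be is in period 2, group 2; B is in period 2, group 13; C is in period 2, group 14; Ar is in period 3, group 18.
Across a period the outer electron is held more tightly (higher IE₁); down a group it sits in a higher shell, more shielded, and comes off more easily.
These span different periods and groups, so the two trends combine.
Be > B: this pair runs against the simple trend — see the exception note.
C > Be: both are in period 2; the period trend gives C the larger value.
Ar > C: period and group pull opposite ways; the across-period shift dominates (1521 vs 1086 kJ/mol).
Note the exception: Be has a higher first ionization energy than B, contrary to the simple trend — removing B's lone 2p electron is easier than breaking Be's filled 2s².
Tabulated first ionization energy (kJ/mol): Be 900, B 801, C 1086, Ar 1521.
So from lowest to highest: B < Be < C < Ar.

B, Be, C, Ar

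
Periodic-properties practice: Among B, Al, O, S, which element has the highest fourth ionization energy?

IE_4 is the cost of taking one more electron from the +3 cation: B³⁺ is the bare [He] core; Al³⁺ is the bare [Ne] core; O³⁺ still has 3 valence electrons; S³⁺ still has 3 valence electrons.
Breaking into a closed-shell core is much more expensive than removing a leftover valence electron — Al and B have the largest IE_4 here.
Valence configurations: O³⁺ [He]2s²2p¹, S³⁺ [Ne]3s²3p¹.
The numbers (kJ/mol): B 25026, Al 11577, O 7469, S 4556.
Putting it together, IE_4: S < O < Al < B.

B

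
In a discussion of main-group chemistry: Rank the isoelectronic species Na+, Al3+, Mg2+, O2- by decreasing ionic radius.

O2- > Na+ > Mg2+ > Al3+

All of these have 10 electrons, so size is governed by nuclear charge alone: the more protons, the stronger the pull on the same electron cloud, and the smaller the ion.
Nuclear charges: Al3+ (Z=13), Mg2+ (Z=12), Na+ (Z=11), O2- (Z=8).
Largest to smallest: O2- > Na+ > Mg2+ > Al3+.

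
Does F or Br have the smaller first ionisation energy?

Br

F is in period 2, group 17; Br is in period 4, group 17.
First ionization energy rises across a period (greater Z_eff holds electrons more tightly) and falls down a group (valence electrons are farther from the nucleus).
All are in group 17, so first ionization energy increases up the group.
So Br has the smaller first ionisation energy (Br < F).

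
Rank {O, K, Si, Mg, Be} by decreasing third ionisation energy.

Consider each +2 ion: O²⁺ still has 4 valence electrons; K²⁺ is already 1 electron into the core; Si²⁺ still has 2 valence electrons; Mg²⁺ is the bare [Ne] core; Be²⁺ is the bare [He] core.
Usually core removal costs more than valence removal, but here the competition is close: a tightly held n=2 valence electron can cost more to remove than an n=3 core electron, so the actual values have to decide it.
Valence configurations: O²⁺ [He]2s²2p², Si²⁺ [Ne]3s².
Tabulated IE_3 (kJ/mol): O 5300, K 4420, Si 3232, Mg 7733, Be 14849.
Hence IE_3: Si < K < O < Mg < Be.

Be > Mg > O > K > Si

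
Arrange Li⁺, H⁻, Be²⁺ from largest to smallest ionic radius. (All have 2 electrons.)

H⁻, Li⁺, Be²⁺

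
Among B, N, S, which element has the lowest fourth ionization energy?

S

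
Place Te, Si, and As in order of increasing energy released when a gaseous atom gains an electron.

As, Si, Te

Electron affinity generally becomes more exothermic across a period toward the halogens and less exothermic down a group.
A diagonal step moves right (one effect) and down (the opposite effect) at once.
Si > As: the two effects oppose for this pair; the down-group effect wins (134 vs 78 kJ/mol).
Te > Si: the two effects oppose for this pair; the across-period effect wins (190 vs 134 kJ/mol).
Approximate values (kJ/mol): Si 134, As 78, Te 190.
So from lowest to highest: As < Si < Te.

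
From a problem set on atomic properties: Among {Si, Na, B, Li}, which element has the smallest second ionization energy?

Si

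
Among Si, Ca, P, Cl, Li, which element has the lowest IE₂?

Ca

After 1 electron has been removed, what remains? Si⁺ still has 3 valence electrons; Ca⁺ still has 1 valence electron; P⁺ still has 4 valence electrons; Cl⁺ still has 6 valence electrons; Li⁺ is the bare [He] core.
Breaking into a closed-shell core is much more expensive than removing a leftover valence electron — Li has the largest IE_2 here.
Valence configurations: Si⁺ [Ne]3s²3p¹, Ca⁺ [Ar]4s¹, P⁺ [Ne]3s²3p², Cl⁺ [Ne]3s²3p⁴.
The numbers (kJ/mol): Si 1577, Ca 1145, P 1907, Cl 2298, Li 7298.
Hence IE_2: Ca < Si < P < Cl < Li.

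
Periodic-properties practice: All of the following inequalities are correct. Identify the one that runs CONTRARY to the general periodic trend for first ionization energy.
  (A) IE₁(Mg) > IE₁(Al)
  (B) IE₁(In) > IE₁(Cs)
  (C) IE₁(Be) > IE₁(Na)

The general trend: first ionization energy increases across a period and decreases down a group.
(A) Mg (period 3, group 2) vs Al (period 3, group 13): the stated order contradicts the simple trend.
(B) In (period 5, group 13) vs Cs (period 6, group 1): the stated order agrees with the simple trend.
(C) Be (period 2, group 2) vs Na (period 3, group 1): the stated order agrees with the simple trend.
The exception is (A): Al's single 3p electron is easier to remove than one from Mg's filled 3s².

(A)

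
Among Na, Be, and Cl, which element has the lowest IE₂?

The second ionization energy removes an electron from the +1 ion. For each element: Na⁺ is the bare [Ne] core; Be⁺ still has 1 valence electron; Cl⁺ still has 6 valence electrons.
Breaking into a closed-shell core is much more expensive than removing a leftover valence electron — Na has the largest IE_2 here.
Valence configurations: Be⁺ [He]2s¹, Cl⁺ [Ne]3s²3p⁴.
The numbers (kJ/mol): Na 4562, Be 1757, Cl 2298.
So the second ionization energies run Be < Cl < Na.

Be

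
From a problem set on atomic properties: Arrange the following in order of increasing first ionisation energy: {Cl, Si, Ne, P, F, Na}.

Na, Si, P, Cl, F, Ne

Removing the outermost electron gets harder across a period and easier down a group.
Neither a single period nor a single group — weigh both effects.
Si > Na: both are in period 3; the period trend gives Si the larger value.
P > Si: P lies to the right of Si in period 3, so the across-period effect alone puts P higher.
Cl > P: both are in period 3; the period trend gives Cl the larger value.
F > Cl: F sits above Cl in group 17, so the down-group effect alone puts F higher.
Ne > F: Ne lies to the right of F in period 2, so the across-period effect alone puts Ne higher.
Tabulated first ionization energy (kJ/mol): F 1681, Ne 2081, Na 496, Si 786, P 1012, Cl 1251.
So from lowest to highest: Na < Si < P < Cl < F < Ne.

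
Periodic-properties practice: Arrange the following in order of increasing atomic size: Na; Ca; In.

Na is in period 3, group 1; Ca is in period 4, group 2; In is in period 5, group 13.
Atomic radius shrinks across a period as nuclear charge pulls the same shell inward, and grows down a group as new shells are added.
These sit on a diagonal, where the across-period and down-group effects partly cancel.
Na > In: the two effects oppose for this pair; the across-period effect wins (155 vs 142 pm).
Ca > Na: the two effects oppose for this pair; the down-group effect wins (171 vs 155 pm).
Approximate values (pm): Na 155, Ca 171, In 142.
So from smallest to largest: In < Na < Ca.

In, Na, Ca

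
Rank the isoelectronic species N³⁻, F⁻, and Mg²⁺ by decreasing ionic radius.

All of these have 10 electrons, so size is governed by nuclear charge alone: the more protons, the stronger the pull on the same electron cloud, and the smaller the ion.
Nuclear charges: Mg²⁺ (Z=12), F⁻ (Z=9), N³⁻ (Z=7).
Largest to smallest: N³⁻ > F⁻ > Mg²⁺.

N³⁻ > F⁻ > Mg²⁺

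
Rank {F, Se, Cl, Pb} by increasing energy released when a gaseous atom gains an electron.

Electron affinity generally becomes more exothermic across a period toward the halogens and less exothermic down a group.
Neither a single period nor a single group — weigh both effects.
Se > Pb: relative to Pb, both the across-period and down-group shifts push Se's electron affinity up.
F > Se: relative to Se, both the across-period and down-group shifts push F's electron affinity up.
Cl > F: this pair runs against the simple trend — see the exception note.
Note the exception: Cl has a higher electron affinity than F, contrary to the simple trend — F's small 2p subshell makes the incoming electron feel strong e⁻–e⁻ repulsion, so Cl actually releases more energy on gaining an electron.
Approximate values (kJ/mol): F 328, Cl 349, Se 195, Pb 35.
So from lowest to highest: Pb < Se < F < Cl.

Pb < Se < F < Cl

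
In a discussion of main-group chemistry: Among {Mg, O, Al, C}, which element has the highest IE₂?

IE_2 is the cost of taking one more electron from the +1 cation: Mg⁺ still has 1 valence electron; O⁺ still has 5 valence electrons; Al⁺ still has 2 valence electrons; C⁺ still has 3 valence electrons.
All are still removing valence electrons, so compare the +1 ions as you would atoms: IE_2 generally rises across a period (higher Z_eff) and falls down a group (larger shell), subject to the usual subshell exceptions.
Valence configurations: Mg⁺ [Ne]3s¹, O⁺ [He]2s²2p³, Al⁺ [Ne]3s², C⁺ [He]2s²2p¹.
Tabulated IE_2 (kJ/mol): Mg 1451, O 3388, Al 1817, C 2353.
Putting it together, IE_2: Mg < Al < C < O.

O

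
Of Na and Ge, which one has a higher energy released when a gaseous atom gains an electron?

Ge

Na is in period 3, group 1; Ge is in period 4, group 14.
EA tends to increase across a period and decrease down a group, though the pattern is less regular than for IE or radius.
Neither a single period nor a single group — weigh both effects.
Ge > Na: period and group pull opposite ways; the across-period shift dominates (119 vs 53 kJ/mol).
Tabulated electron affinity (kJ/mol): Na 53, Ge 119.
So Ge has the higher energy released when a gaseous atom gains an electron (Ge > Na).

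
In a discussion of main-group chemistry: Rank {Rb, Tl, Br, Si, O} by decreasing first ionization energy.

O > Br > Si > Tl > Rb

Across a period the outer electron is held more tightly (higher IE₁); down a group it sits in a higher shell, more shielded, and comes off more easily.
Neither a single period nor a single group — weigh both effects.
Tl > Rb: period and group pull opposite ways; the across-period shift dominates (589 vs 403 kJ/mol).
Si > Tl: both effects reinforce here, so Si is clearly the higher of the two.
Br > Si: period and group pull opposite ways; the across-period shift dominates (1140 vs 786 kJ/mol).
O > Br: period and group pull opposite ways; the down-group shift dominates (1314 vs 1140 kJ/mol).
Approximate values (kJ/mol): O 1314, Si 786, Br 1140, Rb 403, Tl 589.
So from highest to lowest: O > Br > Si > Tl > Rb.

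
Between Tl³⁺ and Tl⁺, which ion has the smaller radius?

Tl³⁺

Both ions have Z = 81 protons, but Tl³⁺ has lost more electrons, so its remaining electrons feel a larger effective nuclear charge per electron and are pulled in more tightly.
Higher positive charge → smaller ion, so Tl⁺ > Tl³⁺.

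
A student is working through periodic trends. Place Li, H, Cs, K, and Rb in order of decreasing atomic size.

H is in period 1, group 1; Li is in period 2, group 1; K is in period 4, group 1; Rb is in period 5, group 1; Cs is in period 6, group 1.
Atomic radius shrinks across a period as nuclear charge pulls the same shell inward, and grows down a group as new shells are added.
All are in group 1, so atomic radius increases down the group.
So from largest to smallest: Cs > Rb > K > Li > H.

Cs > Rb > K > Li > H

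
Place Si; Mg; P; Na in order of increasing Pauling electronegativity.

Na, Mg, Si, P

Na is in period 3, group 1; Mg is in period 3, group 2; Si is in period 3, group 14; P is in period 3, group 15.
Electronegativity increases across a period and decreases down a group, tracking effective nuclear charge and atomic size.
All lie in period 3, so electronegativity increases left to right.
So from lowest to highest: Na < Mg < Si < P.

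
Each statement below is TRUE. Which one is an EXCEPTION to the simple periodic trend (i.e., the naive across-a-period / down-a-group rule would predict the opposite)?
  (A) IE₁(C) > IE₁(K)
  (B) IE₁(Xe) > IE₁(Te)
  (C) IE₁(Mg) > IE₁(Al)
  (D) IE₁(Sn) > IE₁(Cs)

The general trend: first ionization energy increases across a period and decreases down a group.
(A) C (period 2, group 14) vs K (period 4, group 1): the stated order agrees with the simple trend.
(B) Xe (period 5, group 18) vs Te (period 5, group 16): the stated order agrees with the simple trend.
(C) Mg (period 3, group 2) vs Al (period 3, group 13): the stated order contradicts the simple trend.
(D) Sn (period 5, group 14) vs Cs (period 6, group 1): the stated order agrees with the simple trend.
The exception is (C): Al's single 3p electron is easier to remove than one from Mg's filled 3s².

(C)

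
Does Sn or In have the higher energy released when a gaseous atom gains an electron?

In is in period 5, group 13; Sn is in period 5, group 14.
Adding an electron releases more energy for atoms nearer the top right (short of the noble gases).
All lie in period 5, so electron affinity increases left to right.
So Sn has the higher energy released when a gaseous atom gains an electron (Sn > In).

Sn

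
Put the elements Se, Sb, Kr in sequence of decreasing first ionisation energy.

Kr > Se > Sb

Se is in period 4, group 16; Kr is in period 4, group 18; Sb is in period 5, group 15.
First ionization energy rises across a period (greater Z_eff holds electrons more tightly) and falls down a group (valence electrons are farther from the nucleus).
Here both period and group differ, so the two effects have to be weighed against each other.
Se > Sb: both effects reinforce here, so Se is clearly the higher of the two.
Kr > Se: Kr lies to the right of Se in period 4, so the across-period effect alone puts Kr higher.
Tabulated first ionization energy (kJ/mol): Se 941, Kr 1351, Sb 831.
So from highest to lowest: Kr > Se > Sb.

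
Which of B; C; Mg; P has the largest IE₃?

Mg

IE_3 is the cost of taking one more electron from the +2 cation: B²⁺ still has 1 valence electron; C²⁺ still has 2 valence electrons; Mg²⁺ is the bare [Ne] core; P²⁺ still has 3 valence electrons.
Core electrons are held far more tightly than valence electrons, so Mg tops the IE_3 order.
Valence configurations: B²⁺ [He]2s¹, C²⁺ [He]2s², P²⁺ [Ne]3s²3p¹.
Approximate IE_3 values (kJ/mol): B 3660, C 4620, Mg 7733, P 2914.
Hence IE_3: P < B < C < Mg.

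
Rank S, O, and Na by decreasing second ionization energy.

After 1 electron has been removed, what remains? S⁺ still has 5 valence electrons; O⁺ still has 5 valence electrons; Na⁺ is the bare [Ne] core.
Pulling an electron out of a noble-gas core costs far more than removing a remaining valence electron, so Na sits at the high end of IE_2.
Valence configurations: S⁺ [Ne]3s²3p³, O⁺ [He]2s²2p³.
Tabulated IE_2 (kJ/mol): S 2252, O 3388, Na 4562.
Putting it together, IE_2: S < O < Na.

Na, O, S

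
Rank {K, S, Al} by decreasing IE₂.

K > S > Al

Consider each +1 ion: K⁺ is the bare [Ar] core; S⁺ still has 5 valence electrons; Al⁺ still has 2 valence electrons.
Pulling an electron out of a noble-gas core costs far more than removing a remaining valence electron, so K sits at the high end of IE_2.
Valence configurations: S⁺ [Ne]3s²3p³, Al⁺ [Ne]3s².
The numbers (kJ/mol): K 3052, S 2252, Al 1817.
Putting it together, IE_2: Al < S < K.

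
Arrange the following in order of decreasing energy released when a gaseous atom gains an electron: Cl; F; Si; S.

Cl > F > S > Si

Atoms with high Z_eff and room in the valence shell (especially the halogens) have the most exothermic electron affinities.
Here both period and group differ, so the two effects have to be weighed against each other.
S > Si: both are in period 3; the period trend gives S the larger value.
F > S: both effects reinforce here, so F is clearly the higher of the two.
Cl > F: this pair runs against the simple trend — see the exception note.
Note the exception: Cl has a higher electron affinity than F, contrary to the simple trend — F's small 2p subshell makes the incoming electron feel strong e⁻–e⁻ repulsion, so Cl actually releases more energy on gaining an electron.
Tabulated electron affinity (kJ/mol): F 328, Si 134, S 200, Cl 349.
So from highest to lowest: Cl > F > S > Si.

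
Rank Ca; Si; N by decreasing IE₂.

IE_2 is the cost of taking one more electron from the +1 cation: Ca⁺ still has 1 valence electron; Si⁺ still has 3 valence electrons; N⁺ still has 4 valence electrons.
All are still removing valence electrons, so compare the +1 ions as you would atoms: IE_2 generally rises across a period (higher Z_eff) and falls down a group (larger shell), subject to the usual subshell exceptions.
Valence configurations: Ca⁺ [Ar]4s¹, Si⁺ [Ne]3s²3p¹, N⁺ [He]2s²2p².
Tabulated IE_2 (kJ/mol): Ca 1145, Si 1577, N 2856.
Putting it together, IE_2: Ca < Si < N.

N > Si > Ca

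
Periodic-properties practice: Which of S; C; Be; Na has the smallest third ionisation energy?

S

Consider each +2 ion: S²⁺ still has 4 valence electrons; C²⁺ still has 2 valence electrons; Be²⁺ is the bare [He] core; Na²⁺ is already 1 electron into the core.
Pulling an electron out of a noble-gas core costs far more than removing a remaining valence electron, so Na and Be sit at the high end of IE_3.
Valence configurations: S²⁺ [Ne]3s²3p², C²⁺ [He]2s².
Approximate IE_3 values (kJ/mol): S 3357, C 4620, Be 14849, Na 6910.
Overall IE_3 order: S < C < Na < Be.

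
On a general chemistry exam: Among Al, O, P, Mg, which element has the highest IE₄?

Al

After 3 electrons have been removed, what remains? Al³⁺ is the bare [Ne] core; O³⁺ still has 3 valence electrons; P³⁺ still has 2 valence electrons; Mg³⁺ is already 1 electron into the core.
Core electrons are held far more tightly than valence electrons, so Mg and Al top the IE_4 order.
Valence configurations: O³⁺ [He]2s²2p¹, P³⁺ [Ne]3s².
The numbers (kJ/mol): Al 11577, O 7469, P 4964, Mg 10543.
Overall IE_4 order: P < O < Mg < Al.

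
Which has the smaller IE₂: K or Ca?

Ca

The second ionization energy removes an electron from the +1 ion. For each element: K⁺ is the bare [Ar] core; Ca⁺ still has 1 valence electron.
Core electrons are held far more tightly than valence electrons, so K tops the IE_2 order.
The numbers (kJ/mol): K 3052, Ca 1145.
So the second ionization energies run Ca < K.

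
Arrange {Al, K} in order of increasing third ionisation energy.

Al < K

The third ionization energy removes an electron from the +2 ion. For each element: Al²⁺ still has 1 valence electron; K²⁺ is already 1 electron into the core.
Breaking into a closed-shell core is much more expensive than removing a leftover valence electron — K has the largest IE_3 here.
The numbers (kJ/mol): Al 2745, K 4420.
Overall IE_3 order: Al < K.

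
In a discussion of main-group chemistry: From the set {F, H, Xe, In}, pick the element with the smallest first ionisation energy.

In

H is in period 1, group 1; F is in period 2, group 17; In is in period 5, group 13; Xe is in period 5, group 18.
IE₁ increases left→right with effective nuclear charge and decreases top→bottom as the valence shell moves farther out.
Neither a single period nor a single group — weigh both effects.
Xe > In: Xe lies to the right of In in period 5, so the across-period effect alone puts Xe higher.
H > Xe: the two effects oppose for this pair; the down-group effect wins (1312 vs 1170 kJ/mol).
F > H: the two effects oppose for this pair; the across-period effect wins (1681 vs 1312 kJ/mol).
Tabulated first ionization energy (kJ/mol): H 1312, F 1681, In 558, Xe 1170.
The smallest first ionisation energy among these belongs to In.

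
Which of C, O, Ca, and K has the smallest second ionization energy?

After 1 electron has been removed, what remains? C⁺ still has 3 valence electrons; O⁺ still has 5 valence electrons; Ca⁺ still has 1 valence electron; K⁺ is the bare [Ar] core.
Usually core removal costs more than valence removal, but here the competition is close: a tightly held n=2 valence electron can cost more to remove than an n=3 core electron, so the actual values have to decide it.
Valence configurations: C⁺ [He]2s²2p¹, O⁺ [He]2s²2p³, Ca⁺ [Ar]4s¹.
Tabulated IE_2 (kJ/mol): C 2353, O 3388, Ca 1145, K 3052.
Overall IE_2 order: Ca < C < K < O.

Ca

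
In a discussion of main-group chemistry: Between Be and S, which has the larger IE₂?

Consider each +1 ion: Be⁺ still has 1 valence electron; S⁺ still has 5 valence electrons.
All are still removing valence electrons, so compare the +1 ions as you would atoms: IE_2 generally rises across a period (higher Z_eff) and falls down a group (larger shell), subject to the usual subshell exceptions.
Valence configurations: Be⁺ [He]2s¹, S⁺ [Ne]3s²3p³.
The numbers (kJ/mol): Be 1757, S 2252.
Overall IE_2 order: Be < S.

S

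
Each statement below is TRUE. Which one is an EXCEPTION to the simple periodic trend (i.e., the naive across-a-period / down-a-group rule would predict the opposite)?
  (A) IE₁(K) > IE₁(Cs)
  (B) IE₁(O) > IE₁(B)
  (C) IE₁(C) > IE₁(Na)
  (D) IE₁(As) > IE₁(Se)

The general trend: IE₁ increases across a period and decreases down a group.
(A) K (period 4, group 1) vs Cs (period 6, group 1): the stated order agrees with the simple trend.
(B) O (period 2, group 16) vs B (period 2, group 13): the stated order agrees with the simple trend.
(C) C (period 2, group 14) vs Na (period 3, group 1): the stated order agrees with the simple trend.
(D) As (period 4, group 15) vs Se (period 4, group 16): the stated order contradicts the simple trend.
The exception is (D): Se (4p⁴) ionizes more easily than half-filled As (4p³).

(D)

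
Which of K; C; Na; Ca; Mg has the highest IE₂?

Na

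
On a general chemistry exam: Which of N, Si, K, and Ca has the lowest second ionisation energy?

Ca

After 1 electron has been removed, what remains? N⁺ still has 4 valence electrons; Si⁺ still has 3 valence electrons; K⁺ is the bare [Ar] core; Ca⁺ still has 1 valence electron.
Breaking into a closed-shell core is much more expensive than removing a leftover valence electron — K has the largest IE_2 here.
Valence configurations: N⁺ [He]2s²2p², Si⁺ [Ne]3s²3p¹, Ca⁺ [Ar]4s¹.
The numbers (kJ/mol): N 2856, Si 1577, K 3052, Ca 1145.
Overall IE_2 order: Ca < Si < N < K.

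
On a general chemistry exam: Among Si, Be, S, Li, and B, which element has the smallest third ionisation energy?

Si

Consider each +2 ion: Si²⁺ still has 2 valence electrons; Be²⁺ is the bare [He] core; S²⁺ still has 4 valence electrons; Li²⁺ is already 1 electron into the core; B²⁺ still has 1 valence electron.
Core electrons are held far more tightly than valence electrons, so Li and Be top the IE_3 order.
Valence configurations: Si²⁺ [Ne]3s², S²⁺ [Ne]3s²3p², B²⁺ [He]2s¹.
Tabulated IE_3 (kJ/mol): Si 3232, Be 14849, S 3357, Li 11815, B 3660.
Putting it together, IE_3: Si < S < B < Li < Be.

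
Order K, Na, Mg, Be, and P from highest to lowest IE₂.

Na > K > P > Be > Mg

Consider each +1 ion: K⁺ is the bare [Ar] core; Na⁺ is the bare [Ne] core; Mg⁺ still has 1 valence electron; Be⁺ still has 1 valence electron; P⁺ still has 4 valence electrons.
Core electrons are held far more tightly than valence electrons, so K and Na top the IE_2 order.
Valence configurations: Mg⁺ [Ne]3s¹, Be⁺ [He]2s¹, P⁺ [Ne]3s²3p².
The numbers (kJ/mol): K 3052, Na 4562, Mg 1451, Be 1757, P 1907.
So the second ionization energies run Mg < Be < P < K < Na.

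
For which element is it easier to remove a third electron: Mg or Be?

Mg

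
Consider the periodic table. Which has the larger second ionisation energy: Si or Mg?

Si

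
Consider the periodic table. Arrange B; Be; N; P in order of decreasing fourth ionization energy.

Consider each +3 ion: B³⁺ is the bare [He] core; Be³⁺ is already 1 electron into the core; N³⁺ still has 2 valence electrons; P³⁺ still has 2 valence electrons.
Breaking into a closed-shell core is much more expensive than removing a leftover valence electron — Be and B have the largest IE_4 here.
Valence configurations: N³⁺ [He]2s², P³⁺ [Ne]3s².
Tabulated IE_4 (kJ/mol): B 25026, Be 21007, N 7475, P 4964.
Hence IE_4: P < N < Be < B.

B > Be > N > P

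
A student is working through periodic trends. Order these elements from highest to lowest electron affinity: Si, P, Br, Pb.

Electron affinity generally becomes more exothermic across a period toward the halogens and less exothermic down a group.
Neither a single period nor a single group — weigh both effects.
P > Pb: both effects reinforce here, so P is clearly the higher of the two.
Si > P: this pair runs against the simple trend — see the exception note.
Br > Si: the two effects oppose for this pair; the across-period effect wins (325 vs 134 kJ/mol).
Note the exception: Si has a higher electron affinity than P, contrary to the simple trend — adding an electron to P's half-filled 3p³ is unfavourable, so Si (3p²) has the more exothermic EA.
For reference (kJ/mol): Si 134, P 72, Br 325, Pb 35.
So from highest to lowest: Br > Si > P > Pb.

Br > Si > P > Pb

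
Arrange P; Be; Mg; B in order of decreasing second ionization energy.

B > P > Be > Mg

Consider each +1 ion: P⁺ still has 4 valence electrons; Be⁺ still has 1 valence electron; Mg⁺ still has 1 valence electron; B⁺ still has 2 valence electrons.
All are still removing valence electrons, so compare the +1 ions as you would atoms: IE_2 generally rises across a period (higher Z_eff) and falls down a group (larger shell), subject to the usual subshell exceptions.
Valence configurations: P⁺ [Ne]3s²3p², Be⁺ [He]2s¹, Mg⁺ [Ne]3s¹, B⁺ [He]2s².
The numbers (kJ/mol): P 1907, Be 1757, Mg 1451, B 2427.
Overall IE_2 order: Mg < Be < P < B.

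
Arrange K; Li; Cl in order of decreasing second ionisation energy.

Li > K > Cl

IE_2 is the cost of taking one more electron from the +1 cation: K⁺ is the bare [Ar] core; Li⁺ is the bare [He] core; Cl⁺ still has 6 valence electrons.
Breaking into a closed-shell core is much more expensive than removing a leftover valence electron — K and Li have the largest IE_2 here.
Approximate IE_2 values (kJ/mol): K 3052, Li 7298, Cl 2298.
Overall IE_2 order: Cl < K < Li.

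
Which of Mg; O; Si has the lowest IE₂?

Mg

The second ionization energy removes an electron from the +1 ion. For each element: Mg⁺ still has 1 valence electron; O⁺ still has 5 valence electrons; Si⁺ still has 3 valence electrons.
All are still removing valence electrons, so compare the +1 ions as you would atoms: IE_2 generally rises across a period (higher Z_eff) and falls down a group (larger shell), subject to the usual subshell exceptions.
Valence configurations: Mg⁺ [Ne]3s¹, O⁺ [He]2s²2p³, Si⁺ [Ne]3s²3p¹.
Tabulated IE_2 (kJ/mol): Mg 1451, O 3388, Si 1577.
Overall IE_2 order: Mg < Si < O.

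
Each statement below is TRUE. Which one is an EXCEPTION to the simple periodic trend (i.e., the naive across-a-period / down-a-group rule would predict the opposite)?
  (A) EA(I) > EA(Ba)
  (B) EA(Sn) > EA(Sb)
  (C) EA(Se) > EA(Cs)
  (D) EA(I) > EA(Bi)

The general trend: electron affinity increases across a period and decreases down a group.
(A) I (period 5, group 17) vs Ba (period 6, group 2): the stated order agrees with the simple trend.
(B) Sn (period 5, group 14) vs Sb (period 5, group 15): the stated order contradicts the simple trend.
(C) Se (period 4, group 16) vs Cs (period 6, group 1): the stated order agrees with the simple trend.
(D) I (period 5, group 17) vs Bi (period 6, group 15): the stated order agrees with the simple trend.
The exception is (B): adding an electron to Sb's half-filled 5p³ is unfavourable, so Sn has the more exothermic EA.

(B)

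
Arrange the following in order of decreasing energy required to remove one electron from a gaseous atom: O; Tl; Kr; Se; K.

Kr, O, Se, Tl, K

Removing the outermost electron gets harder across a period and easier down a group.
Here both period and group differ, so the two effects have to be weighed against each other.
Tl > K: the two effects oppose for this pair; the across-period effect wins (589 vs 419 kJ/mol).
Se > Tl: relative to Tl, both the across-period and down-group shifts push Se's first ionization energy up.
O > Se: O sits above Se in group 16, so the down-group effect alone puts O higher.
Kr > O: period and group pull opposite ways; the across-period shift dominates (1351 vs 1314 kJ/mol).
Tabulated first ionization energy (kJ/mol): O 1314, K 419, Se 941, Kr 1351, Tl 589.
So from highest to lowest: Kr > O > Se > Tl > K.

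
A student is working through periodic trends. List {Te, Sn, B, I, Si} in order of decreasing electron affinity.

Electron affinity generally becomes more exothermic across a period toward the halogens and less exothermic down a group.
Here both period and group differ, so the two effects have to be weighed against each other.
Sn > B: period and group pull opposite ways; the across-period shift dominates (107 vs 27 kJ/mol).
Si > Sn: they share group 14; the group trend gives Si the larger value.
Te > Si: the two effects oppose for this pair; the across-period effect wins (190 vs 134 kJ/mol).
I > Te: both are in period 5; the period trend gives I the larger value.
Approximate values (kJ/mol): B 27, Si 134, Sn 107, Te 190, I 295.
So from highest to lowest: I > Te > Si > Sn > B.

I > Te > Si > Sn > B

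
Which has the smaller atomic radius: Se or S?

S

S is in period 3, group 16; Se is in period 4, group 16.
Moving right in a period, electrons are added to the same shell under a stronger nuclear pull, so atoms get smaller; moving down, a new shell is opened and atoms get larger.
All are in group 16, so atomic radius increases down the group.
So S has the smaller atomic radius (S < Se).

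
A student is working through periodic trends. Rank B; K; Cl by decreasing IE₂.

K, B, Cl

After 1 electron has been removed, what remains? B⁺ still has 2 valence electrons; K⁺ is the bare [Ar] core; Cl⁺ still has 6 valence electrons.
Core electrons are held far more tightly than valence electrons, so K tops the IE_2 order.
Valence configurations: B⁺ [He]2s², Cl⁺ [Ne]3s²3p⁴.
Tabulated IE_2 (kJ/mol): B 2427, K 3052, Cl 2298.
Putting it together, IE_2: Cl < B < K.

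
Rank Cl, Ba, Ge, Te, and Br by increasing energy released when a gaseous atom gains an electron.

Electron affinity generally becomes more exothermic across a period toward the halogens and less exothermic down a group.
Here both period and group differ, so the two effects have to be weighed against each other.
Ge > Ba: relative to Ba, both the across-period and down-group shifts push Ge's electron affinity up.
Te > Ge: the two effects oppose for this pair; the across-period effect wins (190 vs 119 kJ/mol).
Br > Te: both effects reinforce here, so Br is clearly the higher of the two.
Cl > Br: Cl sits above Br in group 17, so the down-group effect alone puts Cl higher.
For reference (kJ/mol): Cl 349, Ge 119, Br 325, Te 190, Ba 14.
So from lowest to highest: Ba < Ge < Te < Br < Cl.

Ba < Ge < Te < Br < Cl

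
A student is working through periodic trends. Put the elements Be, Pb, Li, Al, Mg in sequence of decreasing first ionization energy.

Be, Mg, Pb, Al, Li

Li is in period 2, group 1; Be is in period 2, group 2; Mg is in period 3, group 2; Al is in period 3, group 13; Pb is in period 6, group 14.
IE₁ increases left→right with effective nuclear charge and decreases top→bottom as the valence shell moves farther out.
Here both period and group differ, so the two effects have to be weighed against each other.
Al > Li: period and group pull opposite ways; the across-period shift dominates (578 vs 520 kJ/mol).
Pb > Al: the two effects oppose for this pair; the across-period effect wins (716 vs 578 kJ/mol).
Mg > Pb: period and group pull opposite ways; the down-group shift dominates (738 vs 716 kJ/mol).
Be > Mg: they share group 2; the group trend gives Be the larger value.
Note the exception: Mg has a higher first ionization energy than Al, contrary to the simple trend — Al's single 3p electron is easier to remove than one from Mg's filled 3s².
For reference (kJ/mol): Li 520, Be 900, Mg 738, Al 578, Pb 716.
So from highest to lowest: Be > Mg > Pb > Al > Li.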